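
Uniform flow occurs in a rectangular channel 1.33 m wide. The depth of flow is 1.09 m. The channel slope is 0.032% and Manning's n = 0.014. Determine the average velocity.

V = 0.709 m/s

Flow area A = b·y = 1.33 × 1.09 = 1.45 m². Wetted perimeter P = b + 2y = 1.33 + 2×1.09 = 3.51 m.
Hydraulic radius R = A/P = 1.45/3.51 = 0.413 m.
From Manning's equation, V = (1/n) R^(2/3) S^(1/2) = (1/0.014) × 0.413^(2/3) × 0.00032^(1/2) = 0.709 m/s.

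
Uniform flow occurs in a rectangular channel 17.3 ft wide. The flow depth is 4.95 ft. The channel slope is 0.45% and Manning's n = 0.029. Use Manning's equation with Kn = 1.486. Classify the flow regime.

Flow area A = b·y = 17.3 × 4.95 = 85.64 ft². Wetted perimeter P = b + 2y = 17.3 + 2×4.95 = 27.2 ft.
Hydraulic radius R = A/P = 85.64/27.2 = 3.148 ft.
V = (1.486/n) R^(2/3) √S = (1.486/0.029) × 3.148^(2/3) × √0.0045 = 7.384 ft/s. Hydraulic depth D_h = A/T = 85.64/17.3 = 4.95 ft.
Froude number Fr = V/√(g·D_h) = 7.384/√(32.2×4.95) = 0.585, which is less than 1, so the flow is subcritical.

subcritical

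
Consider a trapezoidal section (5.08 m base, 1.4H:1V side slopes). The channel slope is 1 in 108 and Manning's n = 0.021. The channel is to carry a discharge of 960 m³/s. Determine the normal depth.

y_n = 6.54 m

Manning's equation rearranged: A R^(2/3) = nQ / (1·√S) = 0.021 × 960 / (√0.009259) = 209.5.
Try y = 7.76 m: A R^(2/3) = 306.2 — high.
Try y = 5.51 m: A R^(2/3) = 144.4 — low.
Try y = 6.54 m: A R^(2/3) = 209.5 — matches.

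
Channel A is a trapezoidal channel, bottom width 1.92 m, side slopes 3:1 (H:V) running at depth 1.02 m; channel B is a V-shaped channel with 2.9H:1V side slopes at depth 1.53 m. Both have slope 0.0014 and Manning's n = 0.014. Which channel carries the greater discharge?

Channel A: With bottom width b = 1.92 m and side slope z = 3: A = (b + zy)y = (1.92 + 3×1.02)×1.02 = 5.08 m²; P = b + 2y√(1+z²) = 1.92 + 2×1.02×3.162 = 8.371 m. Hydraulic radius R = A/P = 5.08/8.371 = 0.6068 m. Q_A = (1/0.014)·5.08·0.6068^(2/3)·√0.0014 = 9.73 m³/s.
Channel B: For a triangular section with side slope z = 2.9: A = zy² = 2.9×1.53² = 6.789 m²; P = 2y√(1+z²) = 2×1.53×3.068 = 9.387 m. Hydraulic radius R = A/P = 6.789/9.387 = 0.7232 m. Q_B = (1/0.014)·6.789·0.7232^(2/3)·√0.0014 = 14.62 m³/s.
Q_A = 9.73 m³/s vs Q_B = 14.62 m³/s, so channel B carries more.

channel B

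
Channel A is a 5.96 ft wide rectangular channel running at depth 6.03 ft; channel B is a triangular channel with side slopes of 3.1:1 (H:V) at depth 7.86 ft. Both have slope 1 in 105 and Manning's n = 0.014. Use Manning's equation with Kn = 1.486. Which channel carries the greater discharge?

Channel A: Flow area A = b·y = 5.96 × 6.03 = 35.94 ft². Wetted perimeter P = b + 2y = 5.96 + 2×6.03 = 18.02 ft. Hydraulic radius R = A/P = 35.94/18.02 = 1.994 ft. Q_A = (1.486/0.014)·35.94·1.994^(2/3)·√0.009524 = 589.8 ft³/s.
Channel B: For a triangular section with side slope z = 3.1: A = zy² = 3.1×7.86² = 191.5 ft²; P = 2y√(1+z²) = 2×7.86×3.257 = 51.2 ft. Hydraulic radius R = A/P = 191.5/51.2 = 3.74 ft. Q_B = (1.486/0.014)·191.5·3.74^(2/3)·√0.009524 = 4780 ft³/s.
Q_A = 589.8 ft³/s vs Q_B = 4780 ft³/s, so channel B carries more.

channel B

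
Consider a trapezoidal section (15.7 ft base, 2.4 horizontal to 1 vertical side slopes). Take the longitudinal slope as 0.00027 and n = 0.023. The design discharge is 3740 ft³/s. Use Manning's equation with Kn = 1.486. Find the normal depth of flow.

Manning's equation rearranged: A R^(2/3) = nQ / (1.486·√S) = 0.023 × 3740 / (1.486 × √0.00027) = 3523.
Trying y = 12.1 ft: A R^(2/3) = 1959 — too small.
Trying y = 15.7 ft: A R^(2/3) = 3520 — ≈ 3523.

y_n = 15.7 ft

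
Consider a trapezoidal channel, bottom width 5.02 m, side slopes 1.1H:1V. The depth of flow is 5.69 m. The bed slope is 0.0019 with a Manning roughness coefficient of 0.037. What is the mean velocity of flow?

With bottom width b = 5.02 m and side slope z = 1.1: A = (b + zy)y = (5.02 + 1.1×5.69)×5.69 = 64.18 m²; P = b + 2y√(1+z²) = 5.02 + 2×5.69×1.487 = 21.94 m.
Hydraulic radius R = A/P = 64.18/21.94 = 2.925 m.
From Manning's equation, V = (1/n) R^(2/3) S^(1/2) = (1/0.037) × 2.925^(2/3) × 0.0019^(1/2) = 2.41 m/s.

V = 2.41 m/s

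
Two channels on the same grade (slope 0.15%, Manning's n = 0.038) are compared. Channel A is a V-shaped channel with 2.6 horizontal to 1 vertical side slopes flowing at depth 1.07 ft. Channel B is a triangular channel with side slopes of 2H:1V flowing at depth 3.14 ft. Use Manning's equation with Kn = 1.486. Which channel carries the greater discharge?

Channel A: For a triangular section with side slope z = 2.6: A = zy² = 2.6×1.07² = 2.977 ft²; P = 2y√(1+z²) = 2×1.07×2.786 = 5.961 ft. Hydraulic radius R = A/P = 2.977/5.961 = 0.4993 ft. Q_A = (1.486/0.038)·2.977·0.4993^(2/3)·√0.0015 = 2.838 ft³/s.
Channel B: For a triangular section with side slope z = 2: A = zy² = 2×3.14² = 19.72 ft²; P = 2y√(1+z²) = 2×3.14×2.236 = 14.04 ft. Hydraulic radius R = A/P = 19.72/14.04 = 1.404 ft. Q_B = (1.486/0.038)·19.72·1.404^(2/3)·√0.0015 = 37.45 ft³/s.
Q_A = 2.838 ft³/s vs Q_B = 37.45 ft³/s, so channel B carries more.

channel B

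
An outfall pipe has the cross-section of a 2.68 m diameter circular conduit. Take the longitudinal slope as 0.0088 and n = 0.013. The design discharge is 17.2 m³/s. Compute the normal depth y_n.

y_n = 1.42 m

Manning's equation rearranged: A R^(2/3) = nQ / (1·√S) = 0.013 × 17.2 / (√0.0088) = 2.384.
Try y = 1.79 m: A R^(2/3) = 3.395 — over.
Try y = 1.25 m: A R^(2/3) = 1.916 — short.
Try y = 1.42 m: A R^(2/3) = 2.38 — close enough.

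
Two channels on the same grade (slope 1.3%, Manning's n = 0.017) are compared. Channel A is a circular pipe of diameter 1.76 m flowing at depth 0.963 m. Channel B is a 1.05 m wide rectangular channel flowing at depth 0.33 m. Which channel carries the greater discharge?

channel A

Channel A: For a circular section of diameter D = 1.76 m at depth y = 0.963 m, the central angle is θ = 2 arccos(1 − 2y/D) = 3.331 rad. Then A = (D²/8)(θ − sin θ) = 1.362 m² and P = Dθ/2 = 2.931 m. Hydraulic radius R = A/P = 1.362/2.931 = 0.4648 m. Q_A = (1/0.017)·1.362·0.4648^(2/3)·√0.013 = 5.482 m³/s.
Channel B: Flow area A = b·y = 1.05 × 0.33 = 0.3465 m². Wetted perimeter P = b + 2y = 1.05 + 2×0.33 = 1.71 m. Hydraulic radius R = A/P = 0.3465/1.71 = 0.2026 m. Q_B = (1/0.017)·0.3465·0.2026^(2/3)·√0.013 = 0.8017 m³/s.
Q_A = 5.482 m³/s vs Q_B = 0.8017 m³/s, so channel A carries more.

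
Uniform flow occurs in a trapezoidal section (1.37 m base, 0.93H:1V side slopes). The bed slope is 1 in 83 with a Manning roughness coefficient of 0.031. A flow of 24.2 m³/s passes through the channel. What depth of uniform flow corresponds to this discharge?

y_n = 2.09 m

Manning's equation rearranged: A R^(2/3) = nQ / (1·√S) = 0.031 × 24.2 / (√0.01205) = 6.835.
Try y = 2.29 m: A R^(2/3) = 8.285 — too large.
Try y = 1.64 m: A R^(2/3) = 4.132 — too small.
Try y = 2.09 m: A R^(2/3) = 6.826 — matches.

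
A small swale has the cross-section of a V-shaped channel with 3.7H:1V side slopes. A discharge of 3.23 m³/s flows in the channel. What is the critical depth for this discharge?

At critical depth, Q² T / (g A³) = 1, i.e. A³/T = Q²/g = 3.23²/9.81 = 1.063.
Trying y = 0.781 m: A³/T = 1.989 — high.
Trying y = 0.527 m: A³/T = 0.2782 — low.
Trying y = 0.689 m: A³/T = 1.063 — close enough.

y_c = 0.689 m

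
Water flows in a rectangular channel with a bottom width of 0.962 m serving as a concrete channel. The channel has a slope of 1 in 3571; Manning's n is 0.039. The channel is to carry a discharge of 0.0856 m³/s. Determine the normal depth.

Manning's equation rearranged: A R^(2/3) = nQ / (1·√S) = 0.039 × 0.0856 / (√0.00028) = 0.1995.
At y = 0.596 m: A R^(2/3) = 0.2372 — over.
At y = 0.377 m: A R^(2/3) = 0.1287 — short.
At y = 0.522 m: A R^(2/3) = 0.1995 — ≈ 0.1995.

y_n = 0.522 m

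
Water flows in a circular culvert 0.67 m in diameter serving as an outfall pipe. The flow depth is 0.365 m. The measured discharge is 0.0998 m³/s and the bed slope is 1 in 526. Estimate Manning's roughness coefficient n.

For a circular section of diameter D = 0.67 m at depth y = 0.365 m, the central angle is θ = 2 arccos(1 − 2y/D) = 3.321 rad. Then A = (D²/8)(θ − sin θ) = 0.1964 m² and P = Dθ/2 = 1.113 m.
Hydraulic radius R = A/P = 0.1964/1.113 = 0.1765 m.
Rearranging Manning's equation: n = (1/Q) A R^(2/3) S^(1/2) = (1/0.0998) × 0.1964 × 0.1765^(2/3) × √0.001901 = 0.027.

n = 0.027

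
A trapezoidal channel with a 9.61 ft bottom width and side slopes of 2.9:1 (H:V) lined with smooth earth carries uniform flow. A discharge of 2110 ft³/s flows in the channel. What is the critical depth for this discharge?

y_c = 6.55 ft

At critical depth, Q² T / (g A³) = 1, i.e. A³/T = Q²/g = 2110²/32.2 = 138300.
Trying y = 7.16 ft: A³/T = 201100 — over.
Trying y = 4.56 ft: A³/T = 31310 — short.
Trying y = 6.55 ft: A³/T = 138200 — ≈ 138300.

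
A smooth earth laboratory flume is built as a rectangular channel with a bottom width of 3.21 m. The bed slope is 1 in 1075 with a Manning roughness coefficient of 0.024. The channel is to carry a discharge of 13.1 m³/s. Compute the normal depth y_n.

Manning's equation rearranged: A R^(2/3) = nQ / (1·√S) = 0.024 × 13.1 / (√0.0009302) = 10.31.
At y = 3.67 m: A R^(2/3) = 12.68 — over.
At y = 3.09 m: A R^(2/3) = 10.29 — close enough.

y_n = 3.09 m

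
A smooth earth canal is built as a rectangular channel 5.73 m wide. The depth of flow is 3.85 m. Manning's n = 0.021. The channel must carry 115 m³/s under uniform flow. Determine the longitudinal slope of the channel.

S = 0.00618

Flow area A = b·y = 5.73 × 3.85 = 22.06 m². Wetted perimeter P = b + 2y = 5.73 + 2×3.85 = 13.43 m.
Hydraulic radius R = A/P = 22.06/13.43 = 1.643 m.
From Manning's equation, S = [nQ / (1 A R^(2/3))]² = [0.021 × 115 / (1 × 22.06 × 1.643^(2/3))]² = 0.00618.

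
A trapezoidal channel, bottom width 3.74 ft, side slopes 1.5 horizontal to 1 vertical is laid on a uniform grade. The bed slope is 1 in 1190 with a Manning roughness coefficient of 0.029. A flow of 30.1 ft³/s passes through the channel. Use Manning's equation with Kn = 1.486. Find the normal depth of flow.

Manning's equation rearranged: A R^(2/3) = nQ / (1.486·√S) = 0.029 × 30.1 / (1.486 × √0.0008403) = 20.26.
Try y = 1.92 ft: A R^(2/3) = 14.29 — low.
Try y = 2.93 ft: A R^(2/3) = 33.5 — high.
Try y = 2.29 ft: A R^(2/3) = 20.26 — ≈ 20.26.

y_n = 2.29 ft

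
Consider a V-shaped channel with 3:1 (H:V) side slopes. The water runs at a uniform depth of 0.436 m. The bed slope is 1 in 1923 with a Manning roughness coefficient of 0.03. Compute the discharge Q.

For a triangular section with side slope z = 3: A = zy² = 3×0.436² = 0.5703 m²; P = 2y√(1+z²) = 2×0.436×3.162 = 2.758 m.
Hydraulic radius R = A/P = 0.5703/2.758 = 0.2068 m.
Manning's equation: Q = (1/n) A R^(2/3) S^(1/2) = (1/0.03) × 0.5703 × 0.2068^(2/3) × 0.00052^(1/2) = 0.152 m³/s.

Q = 0.152 m³/s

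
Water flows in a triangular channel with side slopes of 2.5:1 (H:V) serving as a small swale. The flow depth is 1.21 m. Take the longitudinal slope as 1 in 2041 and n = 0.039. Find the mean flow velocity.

For a triangular section with side slope z = 2.5: A = zy² = 2.5×1.21² = 3.66 m²; P = 2y√(1+z²) = 2×1.21×2.693 = 6.516 m.
Hydraulic radius R = A/P = 3.66/6.516 = 0.5617 m.
From Manning's equation, V = (1/n) R^(2/3) S^(1/2) = (1/0.039) × 0.5617^(2/3) × 0.00049^(1/2) = 0.386 m/s.

V = 0.386 m/s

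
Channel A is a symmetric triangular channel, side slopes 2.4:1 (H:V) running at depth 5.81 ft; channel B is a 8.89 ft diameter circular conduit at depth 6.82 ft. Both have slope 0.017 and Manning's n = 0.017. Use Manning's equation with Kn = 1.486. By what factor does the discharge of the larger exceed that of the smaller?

1.58

Channel A: For a triangular section with side slope z = 2.4: A = zy² = 2.4×5.81² = 81.01 ft²; P = 2y√(1+z²) = 2×5.81×2.6 = 30.21 ft. Hydraulic radius R = A/P = 81.01/30.21 = 2.682 ft. Q_A = (1.486/0.017)·81.01·2.682^(2/3)·√0.017 = 1782 ft³/s.
Channel B: For a circular section of diameter D = 8.89 ft at depth y = 6.82 ft, the central angle is θ = 2 arccos(1 − 2y/D) = 4.269 rad. Then A = (D²/8)(θ − sin θ) = 51.1 ft² and P = Dθ/2 = 18.98 ft. Hydraulic radius R = A/P = 51.1/18.98 = 2.693 ft. Q_B = (1.486/0.017)·51.1·2.693^(2/3)·√0.017 = 1127 ft³/s.
The larger discharge is 1782 ft³/s and the smaller is 1127 ft³/s; the ratio is 1.58.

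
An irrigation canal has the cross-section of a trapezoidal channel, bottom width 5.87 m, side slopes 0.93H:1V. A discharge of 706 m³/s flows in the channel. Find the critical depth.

y_c = 7.73 m

At critical depth, Q² T / (g A³) = 1, i.e. A³/T = Q²/g = 706²/9.81 = 50810.
Try y = 9.63 m: A³/T = 122400 — too large.
Try y = 6.65 m: A³/T = 28240 — too small.
Try y = 7.73 m: A³/T = 50800 — close enough.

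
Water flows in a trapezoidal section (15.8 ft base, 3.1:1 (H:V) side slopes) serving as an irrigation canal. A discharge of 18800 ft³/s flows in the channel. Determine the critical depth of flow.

At critical depth, Q² T / (g A³) = 1, i.e. A³/T = Q²/g = 18800²/32.2 = 10980000.
Trying y = 20.2 ft: A³/T = 28180000 — high.
Trying y = 13 ft: A³/T = 4024000 — low.
Trying y = 16.4 ft: A³/T = 11110000 — matches.

y_c = 16.4 ft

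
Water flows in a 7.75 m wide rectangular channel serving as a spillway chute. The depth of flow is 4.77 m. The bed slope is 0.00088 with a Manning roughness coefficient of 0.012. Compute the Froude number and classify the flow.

Flow area A = b·y = 7.75 × 4.77 = 36.97 m². Wetted perimeter P = b + 2y = 7.75 + 2×4.77 = 17.29 m.
Hydraulic radius R = A/P = 36.97/17.29 = 2.138 m.
V = (1/n) R^(2/3) √S = (1/0.012) × 2.138^(2/3) × √0.00088 = 4.103 m/s. Hydraulic depth D_h = A/T = 36.97/7.75 = 4.77 m.
Froude number Fr = V/√(g·D_h) = 4.103/√(9.81×4.77) = 0.6, which is less than 1, so the flow is subcritical.

subcritical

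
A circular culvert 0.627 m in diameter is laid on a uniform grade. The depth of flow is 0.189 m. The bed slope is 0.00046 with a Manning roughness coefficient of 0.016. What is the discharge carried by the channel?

Q = 0.0238 m³/s

For a circular section of diameter D = 0.627 m at depth y = 0.189 m, the central angle is θ = 2 arccos(1 − 2y/D) = 2.325 rad. Then A = (D²/8)(θ − sin θ) = 0.07842 m² and P = Dθ/2 = 0.7288 m.
Hydraulic radius R = A/P = 0.07842/0.7288 = 0.1076 m.
Manning's equation: Q = (1/n) A R^(2/3) S^(1/2) = (1/0.016) × 0.07842 × 0.1076^(2/3) × 0.00046^(1/2) = 0.0238 m³/s.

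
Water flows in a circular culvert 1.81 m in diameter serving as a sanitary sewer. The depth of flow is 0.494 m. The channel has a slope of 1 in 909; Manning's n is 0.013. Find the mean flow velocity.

For a circular section of diameter D = 1.81 m at depth y = 0.494 m, the central angle is θ = 2 arccos(1 − 2y/D) = 2.199 rad. Then A = (D²/8)(θ − sin θ) = 0.569 m² and P = Dθ/2 = 1.99 m.
Hydraulic radius R = A/P = 0.569/1.99 = 0.286 m.
From Manning's equation, V = (1/n) R^(2/3) S^(1/2) = (1/0.013) × 0.286^(2/3) × 0.0011^(1/2) = 1.11 m/s.

V = 1.11 m/s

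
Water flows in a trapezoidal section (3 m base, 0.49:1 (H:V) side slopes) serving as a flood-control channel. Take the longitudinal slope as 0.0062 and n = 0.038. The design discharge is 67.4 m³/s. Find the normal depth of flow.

y_n = 4.35 m

Manning's equation rearranged: A R^(2/3) = nQ / (1·√S) = 0.038 × 67.4 / (√0.0062) = 32.53.
Try y = 3.13 m: A R^(2/3) = 17.95 — low.
Try y = 4.35 m: A R^(2/3) = 32.53 — matches.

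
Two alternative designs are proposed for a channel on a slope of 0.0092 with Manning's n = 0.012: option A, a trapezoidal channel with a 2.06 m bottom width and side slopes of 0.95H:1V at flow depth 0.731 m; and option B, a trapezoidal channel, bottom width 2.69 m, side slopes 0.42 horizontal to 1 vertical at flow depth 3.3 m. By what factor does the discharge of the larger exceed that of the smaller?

Channel A: With bottom width b = 2.06 m and side slope z = 0.95: A = (b + zy)y = (2.06 + 0.95×0.731)×0.731 = 2.014 m²; P = b + 2y√(1+z²) = 2.06 + 2×0.731×1.379 = 4.077 m. Hydraulic radius R = A/P = 2.014/4.077 = 0.4939 m. Q_A = (1/0.012)·2.014·0.4939^(2/3)·√0.0092 = 10.06 m³/s.
Channel B: With bottom width b = 2.69 m and side slope z = 0.42: A = (b + zy)y = (2.69 + 0.42×3.3)×3.3 = 13.45 m²; P = b + 2y√(1+z²) = 2.69 + 2×3.3×1.085 = 9.848 m. Hydraulic radius R = A/P = 13.45/9.848 = 1.366 m. Q_B = (1/0.012)·13.45·1.366^(2/3)·√0.0092 = 132.3 m³/s.
The larger discharge is 132.3 m³/s and the smaller is 10.06 m³/s; the ratio is 13.2.

13.2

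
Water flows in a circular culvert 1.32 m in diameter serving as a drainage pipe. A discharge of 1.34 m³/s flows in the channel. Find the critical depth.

y_c = 0.613 m

At critical depth, Q² T / (g A³) = 1, i.e. A³/T = Q²/g = 1.34²/9.81 = 0.183.
Trying y = 0.47 m: A³/T = 0.06599 — too small.
Trying y = 0.78 m: A³/T = 0.4595 — too large.
Trying y = 0.613 m: A³/T = 0.183 — close enough.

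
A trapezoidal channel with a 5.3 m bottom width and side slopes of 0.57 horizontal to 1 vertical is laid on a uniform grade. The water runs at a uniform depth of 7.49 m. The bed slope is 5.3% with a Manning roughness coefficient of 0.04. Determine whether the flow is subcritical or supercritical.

With bottom width b = 5.3 m and side slope z = 0.57: A = (b + zy)y = (5.3 + 0.57×7.49)×7.49 = 71.67 m²; P = b + 2y√(1+z²) = 5.3 + 2×7.49×1.151 = 22.54 m.
Hydraulic radius R = A/P = 71.67/22.54 = 3.179 m.
V = (1/n) R^(2/3) √S = (1/0.04) × 3.179^(2/3) × √0.053 = 12.44 m/s. Hydraulic depth D_h = A/T = 71.67/13.84 = 5.179 m.
Froude number Fr = V/√(g·D_h) = 12.44/√(9.81×5.179) = 1.75, which is greater than 1, so the flow is supercritical.

supercritical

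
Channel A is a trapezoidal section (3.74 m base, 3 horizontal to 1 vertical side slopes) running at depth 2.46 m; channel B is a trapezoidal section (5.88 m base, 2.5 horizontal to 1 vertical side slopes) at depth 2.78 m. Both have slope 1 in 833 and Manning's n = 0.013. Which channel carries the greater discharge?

channel B

Channel A: With bottom width b = 3.74 m and side slope z = 3: A = (b + zy)y = (3.74 + 3×2.46)×2.46 = 27.36 m²; P = b + 2y√(1+z²) = 3.74 + 2×2.46×3.162 = 19.3 m. Hydraulic radius R = A/P = 27.36/19.3 = 1.417 m. Q_A = (1/0.013)·27.36·1.417^(2/3)·√0.0012 = 92 m³/s.
Channel B: With bottom width b = 5.88 m and side slope z = 2.5: A = (b + zy)y = (5.88 + 2.5×2.78)×2.78 = 35.67 m²; P = b + 2y√(1+z²) = 5.88 + 2×2.78×2.693 = 20.85 m. Hydraulic radius R = A/P = 35.67/20.85 = 1.711 m. Q_B = (1/0.013)·35.67·1.711^(2/3)·√0.0012 = 136 m³/s.
Q_A = 92 m³/s vs Q_B = 136 m³/s, so channel B carries more.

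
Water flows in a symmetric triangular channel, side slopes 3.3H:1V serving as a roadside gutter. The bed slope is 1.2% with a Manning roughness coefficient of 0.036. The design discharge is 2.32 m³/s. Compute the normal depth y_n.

y_n = 0.694 m

Manning's equation rearranged: A R^(2/3) = nQ / (1·√S) = 0.036 × 2.32 / (√0.012) = 0.7624.
Trying y = 0.535 m: A R^(2/3) = 0.3808 — low.
Trying y = 0.865 m: A R^(2/3) = 1.371 — high.
Trying y = 0.694 m: A R^(2/3) = 0.7622 — close enough.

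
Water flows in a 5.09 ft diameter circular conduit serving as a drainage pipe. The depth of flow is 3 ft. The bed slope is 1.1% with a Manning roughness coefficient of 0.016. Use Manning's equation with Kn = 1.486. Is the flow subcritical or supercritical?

supercritical

For a circular section of diameter D = 5.09 ft at depth y = 3 ft, the central angle is θ = 2 arccos(1 − 2y/D) = 3.501 rad. Then A = (D²/8)(θ − sin θ) = 12.48 ft² and P = Dθ/2 = 8.91 ft.
Hydraulic radius R = A/P = 12.48/8.91 = 1.4 ft.
V = (1.486/n) R^(2/3) √S = (1.486/0.016) × 1.4^(2/3) × √0.011 = 12.19 ft/s. Hydraulic depth D_h = A/T = 12.48/5.008 = 2.492 ft.
Froude number Fr = V/√(g·D_h) = 12.19/√(32.2×2.492) = 1.36, which is greater than 1, so the flow is supercritical.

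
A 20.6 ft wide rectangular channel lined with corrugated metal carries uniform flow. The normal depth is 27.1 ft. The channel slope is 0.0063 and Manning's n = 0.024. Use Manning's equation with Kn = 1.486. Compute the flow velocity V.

V = 18.8 ft/s

Flow area A = b·y = 20.6 × 27.1 = 558.3 ft². Wetted perimeter P = b + 2y = 20.6 + 2×27.1 = 74.8 ft.
Hydraulic radius R = A/P = 558.3/74.8 = 7.463 ft.
From Manning's equation, V = (1.486/n) R^(2/3) S^(1/2) = (1.486/0.024) × 7.463^(2/3) × 0.0063^(1/2) = 18.8 ft/s.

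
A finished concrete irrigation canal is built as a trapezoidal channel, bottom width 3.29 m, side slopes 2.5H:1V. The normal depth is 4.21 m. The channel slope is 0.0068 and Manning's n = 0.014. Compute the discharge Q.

With bottom width b = 3.29 m and side slope z = 2.5: A = (b + zy)y = (3.29 + 2.5×4.21)×4.21 = 58.16 m²; P = b + 2y√(1+z²) = 3.29 + 2×4.21×2.693 = 25.96 m.
Hydraulic radius R = A/P = 58.16/25.96 = 2.24 m.
Manning's equation: Q = (1/n) A R^(2/3) S^(1/2) = (1/0.014) × 58.16 × 2.24^(2/3) × 0.0068^(1/2) = 587 m³/s.

Q = 587 m³/s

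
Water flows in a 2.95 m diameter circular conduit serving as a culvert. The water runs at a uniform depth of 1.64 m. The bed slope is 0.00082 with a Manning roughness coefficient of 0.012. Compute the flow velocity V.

For a circular section of diameter D = 2.95 m at depth y = 1.64 m, the central angle is θ = 2 arccos(1 − 2y/D) = 3.366 rad. Then A = (D²/8)(θ − sin θ) = 3.903 m² and P = Dθ/2 = 4.965 m.
Hydraulic radius R = A/P = 3.903/4.965 = 0.7862 m.
From Manning's equation, V = (1/n) R^(2/3) S^(1/2) = (1/0.012) × 0.7862^(2/3) × 0.00082^(1/2) = 2.03 m/s.

V = 2.03 m/s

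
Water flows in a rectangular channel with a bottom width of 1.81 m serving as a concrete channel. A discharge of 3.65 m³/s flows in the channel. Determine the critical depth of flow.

For a rectangular channel, critical depth y_c = (q²/g)^(1/3) where q = Q/b = 3.65/1.81 = 2.017 m²/s.
So y_c = (2.017²/9.81)^(1/3) = 0.746 m.

y_c = 0.746 m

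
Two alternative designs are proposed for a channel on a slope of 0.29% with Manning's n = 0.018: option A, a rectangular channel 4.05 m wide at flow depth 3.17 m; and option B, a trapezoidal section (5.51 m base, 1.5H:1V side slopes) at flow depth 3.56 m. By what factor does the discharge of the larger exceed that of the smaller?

Channel A: Flow area A = b·y = 4.05 × 3.17 = 12.84 m². Wetted perimeter P = b + 2y = 4.05 + 2×3.17 = 10.39 m. Hydraulic radius R = A/P = 12.84/10.39 = 1.236 m. Q_A = (1/0.018)·12.84·1.236^(2/3)·√0.0029 = 44.23 m³/s.
Channel B: With bottom width b = 5.51 m and side slope z = 1.5: A = (b + zy)y = (5.51 + 1.5×3.56)×3.56 = 38.63 m²; P = b + 2y√(1+z²) = 5.51 + 2×3.56×1.803 = 18.35 m. Hydraulic radius R = A/P = 38.63/18.35 = 2.105 m. Q_B = (1/0.018)·38.63·2.105^(2/3)·√0.0029 = 189.8 m³/s.
The larger discharge is 189.8 m³/s and the smaller is 44.23 m³/s; the ratio is 4.29.

4.29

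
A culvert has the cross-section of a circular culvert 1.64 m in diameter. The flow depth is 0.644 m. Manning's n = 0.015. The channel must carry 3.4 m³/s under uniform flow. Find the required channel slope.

For a circular section of diameter D = 1.64 m at depth y = 0.644 m, the central angle is θ = 2 arccos(1 − 2y/D) = 2.709 rad. Then A = (D²/8)(θ − sin θ) = 0.7698 m² and P = Dθ/2 = 2.221 m.
Hydraulic radius R = A/P = 0.7698/2.221 = 0.3465 m.
From Manning's equation, S = [nQ / (1 A R^(2/3))]² = [0.015 × 3.4 / (1 × 0.7698 × 0.3465^(2/3))]² = 0.018.

S = 0.018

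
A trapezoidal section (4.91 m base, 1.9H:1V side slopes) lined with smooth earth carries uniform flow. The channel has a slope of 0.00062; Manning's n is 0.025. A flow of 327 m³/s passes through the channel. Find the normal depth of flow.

Manning's equation rearranged: A R^(2/3) = nQ / (1·√S) = 0.025 × 327 / (√0.00062) = 328.3.
Try y = 8.16 m: A R^(2/3) = 431.5 — too large.
Try y = 5.39 m: A R^(2/3) = 166.5 — too small.
Try y = 7.26 m: A R^(2/3) = 328.5 — matches.

y_n = 7.26 m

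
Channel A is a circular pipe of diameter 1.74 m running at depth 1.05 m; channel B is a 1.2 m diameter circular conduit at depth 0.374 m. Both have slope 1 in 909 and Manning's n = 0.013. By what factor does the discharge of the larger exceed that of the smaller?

8.66

Channel A: For a circular section of diameter D = 1.74 m at depth y = 1.05 m, the central angle is θ = 2 arccos(1 − 2y/D) = 3.558 rad. Then A = (D²/8)(θ − sin θ) = 1.5 m² and P = Dθ/2 = 3.096 m. Hydraulic radius R = A/P = 1.5/3.096 = 0.4845 m. Q_A = (1/0.013)·1.5·0.4845^(2/3)·√0.0011 = 2.361 m³/s.
Channel B: For a circular section of diameter D = 1.2 m at depth y = 0.374 m, the central angle is θ = 2 arccos(1 − 2y/D) = 2.369 rad. Then A = (D²/8)(θ − sin θ) = 0.3008 m² and P = Dθ/2 = 1.422 m. Hydraulic radius R = A/P = 0.3008/1.422 = 0.2116 m. Q_B = (1/0.013)·0.3008·0.2116^(2/3)·√0.0011 = 0.2726 m³/s.
The larger discharge is 2.361 m³/s and the smaller is 0.2726 m³/s; the ratio is 8.66.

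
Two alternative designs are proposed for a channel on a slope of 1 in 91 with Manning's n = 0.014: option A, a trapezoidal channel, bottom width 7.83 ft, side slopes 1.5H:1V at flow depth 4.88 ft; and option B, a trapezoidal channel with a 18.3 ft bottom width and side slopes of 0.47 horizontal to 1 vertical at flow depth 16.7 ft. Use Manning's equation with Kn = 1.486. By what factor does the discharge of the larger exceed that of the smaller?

Channel A: With bottom width b = 7.83 ft and side slope z = 1.5: A = (b + zy)y = (7.83 + 1.5×4.88)×4.88 = 73.93 ft²; P = b + 2y√(1+z²) = 7.83 + 2×4.88×1.803 = 25.43 ft. Hydraulic radius R = A/P = 73.93/25.43 = 2.908 ft. Q_A = (1.486/0.014)·73.93·2.908^(2/3)·√0.01099 = 1676 ft³/s.
Channel B: With bottom width b = 18.3 ft and side slope z = 0.47: A = (b + zy)y = (18.3 + 0.47×16.7)×16.7 = 436.7 ft²; P = b + 2y√(1+z²) = 18.3 + 2×16.7×1.105 = 55.21 ft. Hydraulic radius R = A/P = 436.7/55.21 = 7.91 ft. Q_B = (1.486/0.014)·436.7·7.91^(2/3)·√0.01099 = 19290 ft³/s.
The larger discharge is 19290 ft³/s and the smaller is 1676 ft³/s; the ratio is 11.5.

11.5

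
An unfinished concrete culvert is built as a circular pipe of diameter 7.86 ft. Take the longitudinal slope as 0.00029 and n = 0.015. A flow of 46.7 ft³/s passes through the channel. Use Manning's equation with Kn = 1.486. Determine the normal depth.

Manning's equation rearranged: A R^(2/3) = nQ / (1.486·√S) = 0.015 × 46.7 / (1.486 × √0.00029) = 27.68.
Trying y = 3.56 ft: A R^(2/3) = 32.07 — over.
Trying y = 2.94 ft: A R^(2/3) = 22.67 — short.
Trying y = 3.28 ft: A R^(2/3) = 27.71 — close enough.

y_n = 3.28 ft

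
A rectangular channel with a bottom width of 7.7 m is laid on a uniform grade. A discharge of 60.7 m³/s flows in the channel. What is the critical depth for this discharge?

y_c = 1.85 m

For a rectangular channel, critical depth y_c = (q²/g)^(1/3) where q = Q/b = 60.7/7.7 = 7.883 m²/s.
So y_c = (7.883²/9.81)^(1/3) = 1.85 m.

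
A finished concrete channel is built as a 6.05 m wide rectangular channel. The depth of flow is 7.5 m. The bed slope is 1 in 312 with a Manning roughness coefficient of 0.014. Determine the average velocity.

Flow area A = b·y = 6.05 × 7.5 = 45.38 m². Wetted perimeter P = b + 2y = 6.05 + 2×7.5 = 21.05 m.
Hydraulic radius R = A/P = 45.38/21.05 = 2.156 m.
From Manning's equation, V = (1/n) R^(2/3) S^(1/2) = (1/0.014) × 2.156^(2/3) × 0.003205^(1/2) = 6.75 m/s.

V = 6.75 m/s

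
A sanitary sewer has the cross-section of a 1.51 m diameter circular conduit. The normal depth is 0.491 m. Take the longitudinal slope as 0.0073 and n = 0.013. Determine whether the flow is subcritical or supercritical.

For a circular section of diameter D = 1.51 m at depth y = 0.491 m, the central angle is θ = 2 arccos(1 − 2y/D) = 2.427 rad. Then A = (D²/8)(θ − sin θ) = 0.505 m² and P = Dθ/2 = 1.833 m.
Hydraulic radius R = A/P = 0.505/1.833 = 0.2756 m.
V = (1/n) R^(2/3) √S = (1/0.013) × 0.2756^(2/3) × √0.0073 = 2.783 m/s. Hydraulic depth D_h = A/T = 0.505/1.415 = 0.357 m.
Froude number Fr = V/√(g·D_h) = 2.783/√(9.81×0.357) = 1.49, which is greater than 1, so the flow is supercritical.

supercritical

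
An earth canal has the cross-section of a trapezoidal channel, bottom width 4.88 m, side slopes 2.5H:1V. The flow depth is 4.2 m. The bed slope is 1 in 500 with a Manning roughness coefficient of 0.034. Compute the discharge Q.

With bottom width b = 4.88 m and side slope z = 2.5: A = (b + zy)y = (4.88 + 2.5×4.2)×4.2 = 64.6 m²; P = b + 2y√(1+z²) = 4.88 + 2×4.2×2.693 = 27.5 m.
Hydraulic radius R = A/P = 64.6/27.5 = 2.349 m.
Manning's equation: Q = (1/n) A R^(2/3) S^(1/2) = (1/0.034) × 64.6 × 2.349^(2/3) × 0.002^(1/2) = 150 m³/s.

Q = 150 m³/s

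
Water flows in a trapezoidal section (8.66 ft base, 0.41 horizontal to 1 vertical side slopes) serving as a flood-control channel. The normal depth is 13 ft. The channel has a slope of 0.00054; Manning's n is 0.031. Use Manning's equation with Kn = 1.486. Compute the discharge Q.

With bottom width b = 8.66 ft and side slope z = 0.41: A = (b + zy)y = (8.66 + 0.41×13)×13 = 181.9 ft²; P = b + 2y√(1+z²) = 8.66 + 2×13×1.081 = 36.76 ft.
Hydraulic radius R = A/P = 181.9/36.76 = 4.947 ft.
Manning's equation: Q = (1.486/n) A R^(2/3) S^(1/2) = (1.486/0.031) × 181.9 × 4.947^(2/3) × 0.00054^(1/2) = 588 ft³/s.

Q = 588 ft³/s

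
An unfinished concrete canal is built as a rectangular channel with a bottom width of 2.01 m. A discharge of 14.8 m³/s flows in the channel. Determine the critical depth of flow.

For a rectangular channel, critical depth y_c = (q²/g)^(1/3) where q = Q/b = 14.8/2.01 = 7.363 m²/s.
So y_c = (7.363²/9.81)^(1/3) = 1.77 m.

y_c = 1.77 m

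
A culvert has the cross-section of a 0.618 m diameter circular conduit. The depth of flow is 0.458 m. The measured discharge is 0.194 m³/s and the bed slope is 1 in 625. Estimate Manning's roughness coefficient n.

n = 0.016

For a circular section of diameter D = 0.618 m at depth y = 0.458 m, the central angle is θ = 2 arccos(1 − 2y/D) = 4.148 rad. Then A = (D²/8)(θ − sin θ) = 0.2384 m² and P = Dθ/2 = 1.282 m.
Hydraulic radius R = A/P = 0.2384/1.282 = 0.186 m.
Rearranging Manning's equation: n = (1/Q) A R^(2/3) S^(1/2) = (1/0.194) × 0.2384 × 0.186^(2/3) × √0.0016 = 0.016.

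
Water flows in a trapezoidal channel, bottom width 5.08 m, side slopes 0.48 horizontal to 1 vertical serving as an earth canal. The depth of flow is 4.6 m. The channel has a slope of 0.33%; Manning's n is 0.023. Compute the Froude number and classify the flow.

With bottom width b = 5.08 m and side slope z = 0.48: A = (b + zy)y = (5.08 + 0.48×4.6)×4.6 = 33.52 m²; P = b + 2y√(1+z²) = 5.08 + 2×4.6×1.109 = 15.28 m.
Hydraulic radius R = A/P = 33.52/15.28 = 2.193 m.
V = (1/n) R^(2/3) √S = (1/0.023) × 2.193^(2/3) × √0.0033 = 4.216 m/s. Hydraulic depth D_h = A/T = 33.52/9.496 = 3.53 m.
Froude number Fr = V/√(g·D_h) = 4.216/√(9.81×3.53) = 0.716, which is less than 1, so the flow is subcritical.

subcritical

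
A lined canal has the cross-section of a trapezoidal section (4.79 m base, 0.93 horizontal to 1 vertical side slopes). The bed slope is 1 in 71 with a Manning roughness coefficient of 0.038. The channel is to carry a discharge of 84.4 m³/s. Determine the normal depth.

y_n = 2.69 m

Manning's equation rearranged: A R^(2/3) = nQ / (1·√S) = 0.038 × 84.4 / (√0.01408) = 27.02.
Trying y = 3.37 m: A R^(2/3) = 41.08 — over.
Trying y = 2.36 m: A R^(2/3) = 21.28 — short.
Trying y = 2.69 m: A R^(2/3) = 27.01 — matches.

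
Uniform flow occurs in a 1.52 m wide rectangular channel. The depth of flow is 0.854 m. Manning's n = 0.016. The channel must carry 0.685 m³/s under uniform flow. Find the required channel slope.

S = 0.00024

Flow area A = b·y = 1.52 × 0.854 = 1.298 m². Wetted perimeter P = b + 2y = 1.52 + 2×0.854 = 3.228 m.
Hydraulic radius R = A/P = 1.298/3.228 = 0.4021 m.
From Manning's equation, S = [nQ / (1 A R^(2/3))]² = [0.016 × 0.685 / (1 × 1.298 × 0.4021^(2/3))]² = 0.00024.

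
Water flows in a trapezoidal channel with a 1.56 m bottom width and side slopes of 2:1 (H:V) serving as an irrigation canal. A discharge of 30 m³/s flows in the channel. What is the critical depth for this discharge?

At critical depth, Q² T / (g A³) = 1, i.e. A³/T = Q²/g = 30²/9.81 = 91.74.
Trying y = 1.27 m: A³/T = 21.26 — short.
Trying y = 2.28 m: A³/T = 254.4 — over.
Trying y = 1.8 m: A³/T = 91.47 — ≈ 91.74.

y_c = 1.8 m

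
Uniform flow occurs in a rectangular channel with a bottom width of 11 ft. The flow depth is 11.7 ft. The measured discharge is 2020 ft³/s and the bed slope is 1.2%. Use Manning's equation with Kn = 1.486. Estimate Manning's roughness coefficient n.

n = 0.025

Flow area A = b·y = 11 × 11.7 = 128.7 ft². Wetted perimeter P = b + 2y = 11 + 2×11.7 = 34.4 ft.
Hydraulic radius R = A/P = 128.7/34.4 = 3.741 ft.
Rearranging Manning's equation: n = (1.486/Q) A R^(2/3) S^(1/2) = (1.486/2020) × 128.7 × 3.741^(2/3) × √0.012 = 0.025.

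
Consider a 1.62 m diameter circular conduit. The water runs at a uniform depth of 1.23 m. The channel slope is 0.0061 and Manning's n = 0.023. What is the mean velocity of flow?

V = 2.11 m/s

For a circular section of diameter D = 1.62 m at depth y = 1.23 m, the central angle is θ = 2 arccos(1 − 2y/D) = 4.232 rad. Then A = (D²/8)(θ − sin θ) = 1.679 m² and P = Dθ/2 = 3.428 m.
Hydraulic radius R = A/P = 1.679/3.428 = 0.4899 m.
From Manning's equation, V = (1/n) R^(2/3) S^(1/2) = (1/0.023) × 0.4899^(2/3) × 0.0061^(1/2) = 2.11 m/s.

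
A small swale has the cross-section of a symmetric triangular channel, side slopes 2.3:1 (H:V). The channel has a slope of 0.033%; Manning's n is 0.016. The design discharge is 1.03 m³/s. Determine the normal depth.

Manning's equation rearranged: A R^(2/3) = nQ / (1·√S) = 0.016 × 1.03 / (√0.00033) = 0.9072.
Trying y = 1.04 m: A R^(2/3) = 1.518 — too large.
Trying y = 0.77 m: A R^(2/3) = 0.6812 — too small.
Trying y = 0.857 m: A R^(2/3) = 0.9063 — matches.

y_n = 0.857 m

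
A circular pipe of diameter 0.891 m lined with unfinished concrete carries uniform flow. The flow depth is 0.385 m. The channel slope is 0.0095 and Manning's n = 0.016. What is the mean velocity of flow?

V = 2.1 m/s

For a circular section of diameter D = 0.891 m at depth y = 0.385 m, the central angle is θ = 2 arccos(1 − 2y/D) = 2.869 rad. Then A = (D²/8)(θ − sin θ) = 0.258 m² and P = Dθ/2 = 1.278 m.
Hydraulic radius R = A/P = 0.258/1.278 = 0.2019 m.
From Manning's equation, V = (1/n) R^(2/3) S^(1/2) = (1/0.016) × 0.2019^(2/3) × 0.0095^(1/2) = 2.1 m/s.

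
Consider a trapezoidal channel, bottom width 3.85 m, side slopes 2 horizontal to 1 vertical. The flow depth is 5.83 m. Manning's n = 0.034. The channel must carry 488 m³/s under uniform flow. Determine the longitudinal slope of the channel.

With bottom width b = 3.85 m and side slope z = 2: A = (b + zy)y = (3.85 + 2×5.83)×5.83 = 90.42 m²; P = b + 2y√(1+z²) = 3.85 + 2×5.83×2.236 = 29.92 m.
Hydraulic radius R = A/P = 90.42/29.92 = 3.022 m.
From Manning's equation, S = [nQ / (1 A R^(2/3))]² = [0.034 × 488 / (1 × 90.42 × 3.022^(2/3))]² = 0.00771.

S = 0.00771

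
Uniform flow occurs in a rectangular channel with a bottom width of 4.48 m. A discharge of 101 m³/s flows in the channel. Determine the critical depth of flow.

For a rectangular channel, critical depth y_c = (q²/g)^(1/3) where q = Q/b = 101/4.48 = 22.54 m²/s.
So y_c = (22.54²/9.81)^(1/3) = 3.73 m.

y_c = 3.73 m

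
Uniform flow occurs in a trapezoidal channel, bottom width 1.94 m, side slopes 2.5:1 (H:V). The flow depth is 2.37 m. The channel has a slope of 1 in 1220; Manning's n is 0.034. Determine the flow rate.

Q = 18.4 m³/s

With bottom width b = 1.94 m and side slope z = 2.5: A = (b + zy)y = (1.94 + 2.5×2.37)×2.37 = 18.64 m²; P = b + 2y√(1+z²) = 1.94 + 2×2.37×2.693 = 14.7 m.
Hydraulic radius R = A/P = 18.64/14.7 = 1.268 m.
Manning's equation: Q = (1/n) A R^(2/3) S^(1/2) = (1/0.034) × 18.64 × 1.268^(2/3) × 0.0008197^(1/2) = 18.4 m³/s.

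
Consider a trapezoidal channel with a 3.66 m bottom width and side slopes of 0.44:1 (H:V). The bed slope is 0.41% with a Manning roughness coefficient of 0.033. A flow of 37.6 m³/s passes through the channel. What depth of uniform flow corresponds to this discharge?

Manning's equation rearranged: A R^(2/3) = nQ / (1·√S) = 0.033 × 37.6 / (√0.0041) = 19.38.
Trying y = 2.29 m: A R^(2/3) = 12.3 — too small.
Trying y = 3.64 m: A R^(2/3) = 26.73 — too large.
Trying y = 3.01 m: A R^(2/3) = 19.36 — matches.

y_n = 3.01 m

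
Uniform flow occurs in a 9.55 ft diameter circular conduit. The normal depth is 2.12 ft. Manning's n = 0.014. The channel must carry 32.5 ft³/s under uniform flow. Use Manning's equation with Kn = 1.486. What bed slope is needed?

For a circular section of diameter D = 9.55 ft at depth y = 2.12 ft, the central angle is θ = 2 arccos(1 − 2y/D) = 1.962 rad. Then A = (D²/8)(θ − sin θ) = 11.83 ft² and P = Dθ/2 = 9.371 ft.
Hydraulic radius R = A/P = 11.83/9.371 = 1.263 ft.
From Manning's equation, S = [nQ / (1.486 A R^(2/3))]² = [0.014 × 32.5 / (1.486 × 11.83 × 1.263^(2/3))]² = 0.00049.

S = 0.00049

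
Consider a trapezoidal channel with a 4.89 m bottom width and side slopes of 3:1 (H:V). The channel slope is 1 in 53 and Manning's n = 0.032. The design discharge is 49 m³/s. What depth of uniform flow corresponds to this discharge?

y_n = 1.36 m

Manning's equation rearranged: A R^(2/3) = nQ / (1·√S) = 0.032 × 49 / (√0.01887) = 11.42.
At y = 1.06 m: A R^(2/3) = 6.985 — too small.
At y = 1.55 m: A R^(2/3) = 14.85 — too large.
At y = 1.36 m: A R^(2/3) = 11.41 — matches.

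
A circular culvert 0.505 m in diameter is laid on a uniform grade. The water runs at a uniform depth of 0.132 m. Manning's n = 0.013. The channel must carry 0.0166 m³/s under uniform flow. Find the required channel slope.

For a circular section of diameter D = 0.505 m at depth y = 0.132 m, the central angle is θ = 2 arccos(1 − 2y/D) = 2.147 rad. Then A = (D²/8)(θ − sin θ) = 0.04169 m² and P = Dθ/2 = 0.542 m.
Hydraulic radius R = A/P = 0.04169/0.542 = 0.07692 m.
From Manning's equation, S = [nQ / (1 A R^(2/3))]² = [0.013 × 0.0166 / (1 × 0.04169 × 0.07692^(2/3))]² = 0.000819.

S = 0.000819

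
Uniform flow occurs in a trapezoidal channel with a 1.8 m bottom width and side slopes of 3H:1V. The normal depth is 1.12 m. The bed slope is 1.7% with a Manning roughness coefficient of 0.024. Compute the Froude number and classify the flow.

supercritical

With bottom width b = 1.8 m and side slope z = 3: A = (b + zy)y = (1.8 + 3×1.12)×1.12 = 5.779 m²; P = b + 2y√(1+z²) = 1.8 + 2×1.12×3.162 = 8.884 m.
Hydraulic radius R = A/P = 5.779/8.884 = 0.6506 m.
V = (1/n) R^(2/3) √S = (1/0.024) × 0.6506^(2/3) × √0.017 = 4.079 m/s. Hydraulic depth D_h = A/T = 5.779/8.52 = 0.6783 m.
Froude number Fr = V/√(g·D_h) = 4.079/√(9.81×0.6783) = 1.58, which is greater than 1, so the flow is supercritical.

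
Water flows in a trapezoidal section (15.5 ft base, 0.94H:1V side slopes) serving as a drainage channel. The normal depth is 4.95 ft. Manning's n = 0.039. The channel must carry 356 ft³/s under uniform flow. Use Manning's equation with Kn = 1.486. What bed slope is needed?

S = 0.0017

With bottom width b = 15.5 ft and side slope z = 0.94: A = (b + zy)y = (15.5 + 0.94×4.95)×4.95 = 99.76 ft²; P = b + 2y√(1+z²) = 15.5 + 2×4.95×1.372 = 29.09 ft.
Hydraulic radius R = A/P = 99.76/29.09 = 3.43 ft.
From Manning's equation, S = [nQ / (1.486 A R^(2/3))]² = [0.039 × 356 / (1.486 × 99.76 × 3.43^(2/3))]² = 0.0017.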